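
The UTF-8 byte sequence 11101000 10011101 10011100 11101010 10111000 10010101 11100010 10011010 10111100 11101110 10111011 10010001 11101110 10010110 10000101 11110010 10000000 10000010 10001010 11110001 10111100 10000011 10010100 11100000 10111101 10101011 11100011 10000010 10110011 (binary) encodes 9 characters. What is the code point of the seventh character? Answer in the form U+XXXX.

Offset 0: leading byte 0xE8 = 11101000 → 3-byte char #1 = E8 9D 9C.
Offset 3: leading byte 0xEA = 11101010 → 3-byte char #2 = EA B8 95.
Offset 6: leading byte 0xE2 = 11100010 → 3-byte char #3 = E2 9A BC.
Offset 9: leading byte 0xEE = 11101110 → 3-byte char #4 = EE BB 91.
Offset 12: leading byte 0xEE = 11101110 → 3-byte char #5 = EE 96 85.
Offset 15: leading byte 0xF2 = 11110010 → 4-byte char #6 = F2 80 82 8A.
Offset 19: leading byte 0xF1 = 11110001 → 4-byte char #7 = F1 BC 83 94.
Leading byte 0xF1 = 11110001 matches 11110xxx → 4-byte sequence.
Byte 1: 0xF1 = 11110001, payload 001 (3 bits).
Byte 2: 0xBC = 10111100 (10xxxxxx ✓), payload 111100.
Byte 3: 0x83 = 10000011 (10xxxxxx ✓), payload 000011.
Byte 4: 0x94 = 10010100 (10xxxxxx ✓), payload 010100.
Concatenate: 001111100000011010100 = 0x7C0D4 (21 bits → U+7C0D4).

U+7C0D4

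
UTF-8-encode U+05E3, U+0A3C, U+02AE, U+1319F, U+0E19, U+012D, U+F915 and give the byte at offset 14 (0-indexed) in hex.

0xC4

U+05E3 → 2-byte form D7 A3 at offsets 0–1.
U+0A3C → 3-byte form E0 A8 BC at offsets 2–4.
U+02AE → 2-byte form CA AE at offsets 5–6.
U+1319F → 4-byte form F0 93 86 9F at offsets 7–10.
U+0E19 → 3-byte form E0 B8 99 at offsets 11–13.
U+012D → 2-byte form C4 AD at offsets 14–15.
Offset 14 falls in char 6's range; it's byte 1 of C4 AD = 0xC4.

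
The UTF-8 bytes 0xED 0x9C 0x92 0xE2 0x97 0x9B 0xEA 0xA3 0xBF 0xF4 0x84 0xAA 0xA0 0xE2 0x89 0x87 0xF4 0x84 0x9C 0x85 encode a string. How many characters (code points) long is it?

Byte at offset 0: 0xED = 11101101 → 3-byte char (#1). Advance 3.
Byte at offset 3: 0xE2 = 11100010 → 3-byte char (#2). Advance 3.
Byte at offset 6: 0xEA = 11101010 → 3-byte char (#3). Advance 3.
Byte at offset 9: 0xF4 = 11110100 → 4-byte char (#4). Advance 4.
Byte at offset 13: 0xE2 = 11100010 → 3-byte char (#5). Advance 3.
Byte at offset 16: 0xF4 = 11110100 → 4-byte char (#6). Advance 4.
Reached end at offset 20 after 6 code points.

6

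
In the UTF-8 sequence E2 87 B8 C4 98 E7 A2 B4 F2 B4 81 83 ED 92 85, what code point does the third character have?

Offset 0: leading byte 0xE2 = 11100010 → 3-byte char #1 = E2 87 B8.
Offset 3: leading byte 0xC4 = 11000100 → 2-byte char #2 = C4 98.
Offset 5: leading byte 0xE7 = 11100111 → 3-byte char #3 = E7 A2 B4.
Leading byte 0xE7 = 11100111 matches 1110xxxx → 3-byte sequence.
Byte 1: 0xE7 = 11100111, payload 0111 (4 bits).
Byte 2: 0xA2 = 10100010 (10xxxxxx ✓), payload 100010.
Byte 3: 0xB4 = 10110100 (10xxxxxx ✓), payload 110100.
Concatenate: 0111100010110100 = 0x78B4 (16 bits → U+78B4).

U+78B4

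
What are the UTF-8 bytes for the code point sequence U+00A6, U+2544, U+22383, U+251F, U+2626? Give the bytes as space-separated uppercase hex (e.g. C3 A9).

U+00A6: 2-byte form → C2 A6.
U+2544: 3-byte form → E2 95 84.
U+22383: 4-byte form → F0 A2 8E 83.
U+251F: 3-byte form → E2 94 9F.
U+2626: 3-byte form → E2 98 A6.
Concatenated (15 bytes): C2 A6 E2 95 84 F0 A2 8E 83 E2 94 9F E2 98 A6.

C2 A6 E2 95 84 F0 A2 8E 83 E2 94 9F E2 98 A6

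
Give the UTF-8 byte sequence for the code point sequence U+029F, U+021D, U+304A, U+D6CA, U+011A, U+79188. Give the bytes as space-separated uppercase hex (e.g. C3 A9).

U+029F: 2-byte form → CA 9F.
U+021D: 2-byte form → C8 9D.
U+304A: 3-byte form → E3 81 8A.
U+D6CA: 3-byte form → ED 9B 8A.
U+011A: 2-byte form → C4 9A.
U+79188: 4-byte form → F1 B9 86 88.
Concatenated (16 bytes): CA 9F C8 9D E3 81 8A ED 9B 8A C4 9A F1 B9 86 88.

CA 9F C8 9D E3 81 8A ED 9B 8A C4 9A F1 B9 86 88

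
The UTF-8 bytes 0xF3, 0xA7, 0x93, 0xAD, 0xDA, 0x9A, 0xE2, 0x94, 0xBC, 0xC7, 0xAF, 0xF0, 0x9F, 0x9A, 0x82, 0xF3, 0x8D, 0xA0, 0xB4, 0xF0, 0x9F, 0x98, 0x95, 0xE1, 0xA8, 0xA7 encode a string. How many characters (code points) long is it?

Byte at offset 0: 0xF3 = 11110011 → 4-byte char (#1). Advance 4.
Byte at offset 4: 0xDA = 11011010 → 2-byte char (#2). Advance 2.
Byte at offset 6: 0xE2 = 11100010 → 3-byte char (#3). Advance 3.
Byte at offset 9: 0xC7 = 11000111 → 2-byte char (#4). Advance 2.
Byte at offset 11: 0xF0 = 11110000 → 4-byte char (#5). Advance 4.
Byte at offset 15: 0xF3 = 11110011 → 4-byte char (#6). Advance 4.
Byte at offset 19: 0xF0 = 11110000 → 4-byte char (#7). Advance 4.
Byte at offset 23: 0xE1 = 11100001 → 3-byte char (#8). Advance 3.
Reached end at offset 26 after 8 code points.

8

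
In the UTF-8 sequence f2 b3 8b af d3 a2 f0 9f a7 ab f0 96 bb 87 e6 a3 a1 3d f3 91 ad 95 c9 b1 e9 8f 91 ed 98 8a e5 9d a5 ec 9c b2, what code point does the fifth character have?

Offset 0: leading byte 0xF2 = 11110010 → 4-byte char #1 = F2 B3 8B AF.
Offset 4: leading byte 0xD3 = 11010011 → 2-byte char #2 = D3 A2.
Offset 6: leading byte 0xF0 = 11110000 → 4-byte char #3 = F0 9F A7 AB.
Offset 10: leading byte 0xF0 = 11110000 → 4-byte char #4 = F0 96 BB 87.
Offset 14: leading byte 0xE6 = 11100110 → 3-byte char #5 = E6 A3 A1.
Leading byte 0xE6 = 11100110 matches 1110xxxx → 3-byte sequence.
Byte 1: 0xE6 = 11100110, payload 0110 (4 bits).
Byte 2: 0xA3 = 10100011 (10xxxxxx ✓), payload 100011.
Byte 3: 0xA1 = 10100001 (10xxxxxx ✓), payload 100001.
Concatenate: 0110100011100001 = 0x68E1 (16 bits → U+68E1).

U+68E1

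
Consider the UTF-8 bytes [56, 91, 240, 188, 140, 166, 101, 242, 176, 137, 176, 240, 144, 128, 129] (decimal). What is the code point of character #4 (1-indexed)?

Offset 0: leading byte 0x38 = 00111000 → 1-byte char #1 = 38.
Offset 1: leading byte 0x5B = 01011011 → 1-byte char #2 = 5B.
Offset 2: leading byte 0xF0 = 11110000 → 4-byte char #3 = F0 BC 8C A6.
Offset 6: leading byte 0x65 = 01100101 → 1-byte char #4 = 65.
Leading byte 0x65 = 01100101 matches 0xxxxxxx → 1-byte sequence.
Byte 1: 0x65 = 01100101, payload 1100101 (7 bits).
Concatenate: 1100101 = 0x65 (7 bits → U+0065).

U+0065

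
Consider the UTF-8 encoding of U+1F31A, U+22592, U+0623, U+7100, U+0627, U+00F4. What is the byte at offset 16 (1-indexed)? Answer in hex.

1-indexed offset 16 is 0-indexed offset 15.
U+1F31A → 4-byte form F0 9F 8C 9A at offsets 0–3.
U+22592 → 4-byte form F0 A2 96 92 at offsets 4–7.
U+0623 → 2-byte form D8 A3 at offsets 8–9.
U+7100 → 3-byte form E7 84 80 at offsets 10–12.
U+0627 → 2-byte form D8 A7 at offsets 13–14.
U+00F4 → 2-byte form C3 B4 at offsets 15–16.
Offset 15 falls in char 6's range; it's byte 1 of C3 B4 = 0xC3.

0xC3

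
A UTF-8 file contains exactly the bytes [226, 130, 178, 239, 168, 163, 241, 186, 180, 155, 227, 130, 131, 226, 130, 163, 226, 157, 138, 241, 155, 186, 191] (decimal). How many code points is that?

Byte at offset 0: 0xE2 = 11100010 → 3-byte char (#1). Advance 3.
Byte at offset 3: 0xEF = 11101111 → 3-byte char (#2). Advance 3.
Byte at offset 6: 0xF1 = 11110001 → 4-byte char (#3). Advance 4.
Byte at offset 10: 0xE3 = 11100011 → 3-byte char (#4). Advance 3.
Byte at offset 13: 0xE2 = 11100010 → 3-byte char (#5). Advance 3.
Byte at offset 16: 0xE2 = 11100010 → 3-byte char (#6). Advance 3.
Byte at offset 19: 0xF1 = 11110001 → 4-byte char (#7). Advance 4.
Reached end at offset 23 after 7 code points.

7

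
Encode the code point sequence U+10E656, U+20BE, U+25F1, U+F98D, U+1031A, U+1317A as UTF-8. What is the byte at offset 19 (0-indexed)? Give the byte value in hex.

0x85

U+10E656 → 4-byte form F4 8E 99 96 at offsets 0–3.
U+20BE → 3-byte form E2 82 BE at offsets 4–6.
U+25F1 → 3-byte form E2 97 B1 at offsets 7–9.
U+F98D → 3-byte form EF A6 8D at offsets 10–12.
U+1031A → 4-byte form F0 90 8C 9A at offsets 13–16.
U+1317A → 4-byte form F0 93 85 BA at offsets 17–20.
Offset 19 falls in char 6's range; it's byte 3 of F0 93 85 BA = 0x85.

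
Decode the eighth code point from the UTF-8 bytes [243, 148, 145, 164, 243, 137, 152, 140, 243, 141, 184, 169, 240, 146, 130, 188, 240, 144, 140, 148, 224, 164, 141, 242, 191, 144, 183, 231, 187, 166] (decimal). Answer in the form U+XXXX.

U+7EE6

Offset 0: leading byte 0xF3 = 11110011 → 4-byte char #1 = F3 94 91 A4.
Offset 4: leading byte 0xF3 = 11110011 → 4-byte char #2 = F3 89 98 8C.
Offset 8: leading byte 0xF3 = 11110011 → 4-byte char #3 = F3 8D B8 A9.
Offset 12: leading byte 0xF0 = 11110000 → 4-byte char #4 = F0 92 82 BC.
Offset 16: leading byte 0xF0 = 11110000 → 4-byte char #5 = F0 90 8C 94.
Offset 20: leading byte 0xE0 = 11100000 → 3-byte char #6 = E0 A4 8D.
Offset 23: leading byte 0xF2 = 11110010 → 4-byte char #7 = F2 BF 90 B7.
Offset 27: leading byte 0xE7 = 11100111 → 3-byte char #8 = E7 BB A6.
Leading byte 0xE7 = 11100111 matches 1110xxxx → 3-byte sequence.
Byte 1: 0xE7 = 11100111, payload 0111 (4 bits).
Byte 2: 0xBB = 10111011 (10xxxxxx ✓), payload 111011.
Byte 3: 0xA6 = 10100110 (10xxxxxx ✓), payload 100110.
Concatenate: 0111111011100110 = 0x7EE6 (16 bits → U+7EE6).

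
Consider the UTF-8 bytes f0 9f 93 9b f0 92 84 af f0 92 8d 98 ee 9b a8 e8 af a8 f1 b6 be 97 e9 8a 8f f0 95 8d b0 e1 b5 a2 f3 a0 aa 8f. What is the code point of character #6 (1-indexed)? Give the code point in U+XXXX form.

Offset 0: leading byte 0xF0 = 11110000 → 4-byte char #1 = F0 9F 93 9B.
Offset 4: leading byte 0xF0 = 11110000 → 4-byte char #2 = F0 92 84 AF.
Offset 8: leading byte 0xF0 = 11110000 → 4-byte char #3 = F0 92 8D 98.
Offset 12: leading byte 0xEE = 11101110 → 3-byte char #4 = EE 9B A8.
Offset 15: leading byte 0xE8 = 11101000 → 3-byte char #5 = E8 AF A8.
Offset 18: leading byte 0xF1 = 11110001 → 4-byte char #6 = F1 B6 BE 97.
Leading byte 0xF1 = 11110001 matches 11110xxx → 4-byte sequence.
Byte 1: 0xF1 = 11110001, payload 001 (3 bits).
Byte 2: 0xB6 = 10110110 (10xxxxxx ✓), payload 110110.
Byte 3: 0xBE = 10111110 (10xxxxxx ✓), payload 111110.
Byte 4: 0x97 = 10010111 (10xxxxxx ✓), payload 010111.
Concatenate: 001110110111110010111 = 0x76F97 (21 bits → U+76F97).

U+76F97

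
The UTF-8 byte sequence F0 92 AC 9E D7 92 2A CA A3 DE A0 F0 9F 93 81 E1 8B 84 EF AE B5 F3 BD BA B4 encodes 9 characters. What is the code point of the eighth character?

Offset 0: leading byte 0xF0 = 11110000 → 4-byte char #1 = F0 92 AC 9E.
Offset 4: leading byte 0xD7 = 11010111 → 2-byte char #2 = D7 92.
Offset 6: leading byte 0x2A = 00101010 → 1-byte char #3 = 2A.
Offset 7: leading byte 0xCA = 11001010 → 2-byte char #4 = CA A3.
Offset 9: leading byte 0xDE = 11011110 → 2-byte char #5 = DE A0.
Offset 11: leading byte 0xF0 = 11110000 → 4-byte char #6 = F0 9F 93 81.
Offset 15: leading byte 0xE1 = 11100001 → 3-byte char #7 = E1 8B 84.
Offset 18: leading byte 0xEF = 11101111 → 3-byte char #8 = EF AE B5.
Leading byte 0xEF = 11101111 matches 1110xxxx → 3-byte sequence.
Byte 1: 0xEF = 11101111, payload 1111 (4 bits).
Byte 2: 0xAE = 10101110 (10xxxxxx ✓), payload 101110.
Byte 3: 0xB5 = 10110101 (10xxxxxx ✓), payload 110101.
Concatenate: 1111101110110101 = 0xFBB5 (16 bits → U+FBB5).

U+FBB5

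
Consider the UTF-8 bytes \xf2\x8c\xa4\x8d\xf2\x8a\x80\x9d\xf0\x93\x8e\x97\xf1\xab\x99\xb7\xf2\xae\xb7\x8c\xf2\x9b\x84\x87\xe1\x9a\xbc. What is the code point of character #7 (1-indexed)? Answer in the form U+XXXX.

U+16BC

Offset 0: leading byte 0xF2 = 11110010 → 4-byte char #1 = F2 8C A4 8D.
Offset 4: leading byte 0xF2 = 11110010 → 4-byte char #2 = F2 8A 80 9D.
Offset 8: leading byte 0xF0 = 11110000 → 4-byte char #3 = F0 93 8E 97.
Offset 12: leading byte 0xF1 = 11110001 → 4-byte char #4 = F1 AB 99 B7.
Offset 16: leading byte 0xF2 = 11110010 → 4-byte char #5 = F2 AE B7 8C.
Offset 20: leading byte 0xF2 = 11110010 → 4-byte char #6 = F2 9B 84 87.
Offset 24: leading byte 0xE1 = 11100001 → 3-byte char #7 = E1 9A BC.
Leading byte 0xE1 = 11100001 matches 1110xxxx → 3-byte sequence.
Byte 1: 0xE1 = 11100001, payload 0001 (4 bits).
Byte 2: 0x9A = 10011010 (10xxxxxx ✓), payload 011010.
Byte 3: 0xBC = 10111100 (10xxxxxx ✓), payload 111100.
Concatenate: 0001011010111100 = 0x16BC (16 bits → U+16BC).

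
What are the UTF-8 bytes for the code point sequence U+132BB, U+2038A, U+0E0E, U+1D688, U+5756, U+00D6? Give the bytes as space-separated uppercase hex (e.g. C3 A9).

U+132BB: 4-byte form → F0 93 8A BB.
U+2038A: 4-byte form → F0 A0 8E 8A.
U+0E0E: 3-byte form → E0 B8 8E.
U+1D688: 4-byte form → F0 9D 9A 88.
U+5756: 3-byte form → E5 9D 96.
U+00D6: 2-byte form → C3 96.
Concatenated (20 bytes): F0 93 8A BB F0 A0 8E 8A E0 B8 8E F0 9D 9A 88 E5 9D 96 C3 96.

F0 93 8A BB F0 A0 8E 8A E0 B8 8E F0 9D 9A 88 E5 9D 96 C3 96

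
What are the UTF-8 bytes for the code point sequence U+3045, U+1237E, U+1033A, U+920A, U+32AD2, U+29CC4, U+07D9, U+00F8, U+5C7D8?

U+3045: 3-byte form → E3 81 85.
U+1237E: 4-byte form → F0 92 8D BE.
U+1033A: 4-byte form → F0 90 8C BA.
U+920A: 3-byte form → E9 88 8A.
U+32AD2: 4-byte form → F0 B2 AB 92.
U+29CC4: 4-byte form → F0 A9 B3 84.
U+07D9: 2-byte form → DF 99.
U+00F8: 2-byte form → C3 B8.
U+5C7D8: 4-byte form → F1 9C 9F 98.
Concatenated (30 bytes): E3 81 85 F0 92 8D BE F0 90 8C BA E9 88 8A F0 B2 AB 92 F0 A9 B3 84 DF 99 C3 B8 F1 9C 9F 98.

E3 81 85 F0 92 8D BE F0 90 8C BA E9 88 8A F0 B2 AB 92 F0 A9 B3 84 DF 99 C3 B8 F1 9C 9F 98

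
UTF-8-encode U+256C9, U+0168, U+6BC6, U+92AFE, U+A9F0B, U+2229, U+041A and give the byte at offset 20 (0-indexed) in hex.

U+256C9 → 4-byte form F0 A5 9B 89 at offsets 0–3.
U+0168 → 2-byte form C5 A8 at offsets 4–5.
U+6BC6 → 3-byte form E6 AF 86 at offsets 6–8.
U+92AFE → 4-byte form F2 92 AB BE at offsets 9–12.
U+A9F0B → 4-byte form F2 A9 BC 8B at offsets 13–16.
U+2229 → 3-byte form E2 88 A9 at offsets 17–19.
U+041A → 2-byte form D0 9A at offsets 20–21.
Offset 20 falls in char 7's range; it's byte 1 of D0 9A = 0xD0.

0xD0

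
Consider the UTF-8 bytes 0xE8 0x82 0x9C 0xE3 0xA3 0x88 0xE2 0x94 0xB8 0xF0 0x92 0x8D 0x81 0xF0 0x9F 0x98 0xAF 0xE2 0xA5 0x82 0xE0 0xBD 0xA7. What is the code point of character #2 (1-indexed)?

U+38C8

Offset 0: leading byte 0xE8 = 11101000 → 3-byte char #1 = E8 82 9C.
Offset 3: leading byte 0xE3 = 11100011 → 3-byte char #2 = E3 A3 88.
Leading byte 0xE3 = 11100011 matches 1110xxxx → 3-byte sequence.
Byte 1: 0xE3 = 11100011, payload 0011 (4 bits).
Byte 2: 0xA3 = 10100011 (10xxxxxx ✓), payload 100011.
Byte 3: 0x88 = 10001000 (10xxxxxx ✓), payload 001000.
Concatenate: 0011100011001000 = 0x38C8 (16 bits → U+38C8).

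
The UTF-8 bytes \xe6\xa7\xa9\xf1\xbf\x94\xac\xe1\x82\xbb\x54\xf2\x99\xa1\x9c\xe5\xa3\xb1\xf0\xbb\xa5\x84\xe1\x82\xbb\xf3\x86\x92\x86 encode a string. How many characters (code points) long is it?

9

Byte at offset 0: 0xE6 = 11100110 → 3-byte char (#1). Advance 3.
Byte at offset 3: 0xF1 = 11110001 → 4-byte char (#2). Advance 4.
Byte at offset 7: 0xE1 = 11100001 → 3-byte char (#3). Advance 3.
Byte at offset 10: 0x54 = 01010100 → 1-byte char (#4). Advance 1.
Byte at offset 11: 0xF2 = 11110010 → 4-byte char (#5). Advance 4.
Byte at offset 15: 0xE5 = 11100101 → 3-byte char (#6). Advance 3.
Byte at offset 18: 0xF0 = 11110000 → 4-byte char (#7). Advance 4.
Byte at offset 22: 0xE1 = 11100001 → 3-byte char (#8). Advance 3.
Byte at offset 25: 0xF3 = 11110011 → 4-byte char (#9). Advance 4.
Reached end at offset 29 after 9 code points.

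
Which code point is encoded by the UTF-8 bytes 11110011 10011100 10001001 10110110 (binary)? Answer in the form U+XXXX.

Leading byte 0xF3 = 11110011 matches 11110xxx → 4-byte sequence.
Byte 1: 0xF3 = 11110011, payload 011 (3 bits).
Byte 2: 0x9C = 10011100 (10xxxxxx ✓), payload 011100.
Byte 3: 0x89 = 10001001 (10xxxxxx ✓), payload 001001.
Byte 4: 0xB6 = 10110110 (10xxxxxx ✓), payload 110110.
Concatenate: 011011100001001110110 = 0xDC276 (21 bits → U+DC276).

U+DC276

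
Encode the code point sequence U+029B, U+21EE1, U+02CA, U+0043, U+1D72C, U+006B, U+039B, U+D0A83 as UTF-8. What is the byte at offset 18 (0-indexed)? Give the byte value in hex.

U+029B → 2-byte form CA 9B at offsets 0–1.
U+21EE1 → 4-byte form F0 A1 BB A1 at offsets 2–5.
U+02CA → 2-byte form CB 8A at offsets 6–7.
U+0043 → 1-byte form 43 at offsets 8–8.
U+1D72C → 4-byte form F0 9D 9C AC at offsets 9–12.
U+006B → 1-byte form 6B at offsets 13–13.
U+039B → 2-byte form CE 9B at offsets 14–15.
U+D0A83 → 4-byte form F3 90 AA 83 at offsets 16–19.
Offset 18 falls in char 8's range; it's byte 3 of F3 90 AA 83 = 0xAA.

0xAA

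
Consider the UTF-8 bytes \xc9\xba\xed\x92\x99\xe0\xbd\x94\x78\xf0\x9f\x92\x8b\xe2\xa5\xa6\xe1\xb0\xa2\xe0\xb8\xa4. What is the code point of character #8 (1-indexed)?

U+0E24

Offset 0: leading byte 0xC9 = 11001001 → 2-byte char #1 = C9 BA.
Offset 2: leading byte 0xED = 11101101 → 3-byte char #2 = ED 92 99.
Offset 5: leading byte 0xE0 = 11100000 → 3-byte char #3 = E0 BD 94.
Offset 8: leading byte 0x78 = 01111000 → 1-byte char #4 = 78.
Offset 9: leading byte 0xF0 = 11110000 → 4-byte char #5 = F0 9F 92 8B.
Offset 13: leading byte 0xE2 = 11100010 → 3-byte char #6 = E2 A5 A6.
Offset 16: leading byte 0xE1 = 11100001 → 3-byte char #7 = E1 B0 A2.
Offset 19: leading byte 0xE0 = 11100000 → 3-byte char #8 = E0 B8 A4.
Leading byte 0xE0 = 11100000 matches 1110xxxx → 3-byte sequence.
Byte 1: 0xE0 = 11100000, payload 0000 (4 bits).
Byte 2: 0xB8 = 10111000 (10xxxxxx ✓), payload 111000.
Byte 3: 0xA4 = 10100100 (10xxxxxx ✓), payload 100100.
Concatenate: 0000111000100100 = 0xE24 (16 bits → U+0E24).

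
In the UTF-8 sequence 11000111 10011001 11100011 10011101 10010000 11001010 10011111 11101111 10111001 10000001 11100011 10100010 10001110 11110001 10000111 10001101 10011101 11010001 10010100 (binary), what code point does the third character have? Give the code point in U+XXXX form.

Offset 0: leading byte 0xC7 = 11000111 → 2-byte char #1 = C7 99.
Offset 2: leading byte 0xE3 = 11100011 → 3-byte char #2 = E3 9D 90.
Offset 5: leading byte 0xCA = 11001010 → 2-byte char #3 = CA 9F.
Leading byte 0xCA = 11001010 matches 110xxxxx → 2-byte sequence.
Byte 1: 0xCA = 11001010, payload 01010 (5 bits).
Byte 2: 0x9F = 10011111 (10xxxxxx ✓), payload 011111.
Concatenate: 01010011111 = 0x29F (11 bits → U+029F).

U+029F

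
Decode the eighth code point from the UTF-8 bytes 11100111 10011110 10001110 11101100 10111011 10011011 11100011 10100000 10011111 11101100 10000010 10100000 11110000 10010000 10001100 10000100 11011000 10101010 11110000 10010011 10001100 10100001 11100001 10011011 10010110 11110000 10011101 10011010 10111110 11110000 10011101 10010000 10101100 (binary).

Offset 0: leading byte 0xE7 = 11100111 → 3-byte char #1 = E7 9E 8E.
Offset 3: leading byte 0xEC = 11101100 → 3-byte char #2 = EC BB 9B.
Offset 6: leading byte 0xE3 = 11100011 → 3-byte char #3 = E3 A0 9F.
Offset 9: leading byte 0xEC = 11101100 → 3-byte char #4 = EC 82 A0.
Offset 12: leading byte 0xF0 = 11110000 → 4-byte char #5 = F0 90 8C 84.
Offset 16: leading byte 0xD8 = 11011000 → 2-byte char #6 = D8 AA.
Offset 18: leading byte 0xF0 = 11110000 → 4-byte char #7 = F0 93 8C A1.
Offset 22: leading byte 0xE1 = 11100001 → 3-byte char #8 = E1 9B 96.
Leading byte 0xE1 = 11100001 matches 1110xxxx → 3-byte sequence.
Byte 1: 0xE1 = 11100001, payload 0001 (4 bits).
Byte 2: 0x9B = 10011011 (10xxxxxx ✓), payload 011011.
Byte 3: 0x96 = 10010110 (10xxxxxx ✓), payload 010110.
Concatenate: 0001011011010110 = 0x16D6 (16 bits → U+16D6).

U+16D6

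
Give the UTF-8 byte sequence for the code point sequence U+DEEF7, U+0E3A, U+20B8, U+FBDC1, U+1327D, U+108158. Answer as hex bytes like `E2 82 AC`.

U+DEEF7: 4-byte form → F3 9E BB B7.
U+0E3A: 3-byte form → E0 B8 BA.
U+20B8: 3-byte form → E2 82 B8.
U+FBDC1: 4-byte form → F3 BB B7 81.
U+1327D: 4-byte form → F0 93 89 BD.
U+108158: 4-byte form → F4 88 85 98.
Concatenated (22 bytes): F3 9E BB B7 E0 B8 BA E2 82 B8 F3 BB B7 81 F0 93 89 BD F4 88 85 98.

F3 9E BB B7 E0 B8 BA E2 82 B8 F3 BB B7 81 F0 93 89 BD F4 88 85 98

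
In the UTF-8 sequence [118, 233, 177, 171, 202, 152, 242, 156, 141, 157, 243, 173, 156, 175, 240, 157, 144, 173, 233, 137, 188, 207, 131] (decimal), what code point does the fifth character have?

Offset 0: leading byte 0x76 = 01110110 → 1-byte char #1 = 76.
Offset 1: leading byte 0xE9 = 11101001 → 3-byte char #2 = E9 B1 AB.
Offset 4: leading byte 0xCA = 11001010 → 2-byte char #3 = CA 98.
Offset 6: leading byte 0xF2 = 11110010 → 4-byte char #4 = F2 9C 8D 9D.
Offset 10: leading byte 0xF3 = 11110011 → 4-byte char #5 = F3 AD 9C AF.
Leading byte 0xF3 = 11110011 matches 11110xxx → 4-byte sequence.
Byte 1: 0xF3 = 11110011, payload 011 (3 bits).
Byte 2: 0xAD = 10101101 (10xxxxxx ✓), payload 101101.
Byte 3: 0x9C = 10011100 (10xxxxxx ✓), payload 011100.
Byte 4: 0xAF = 10101111 (10xxxxxx ✓), payload 101111.
Concatenate: 011101101011100101111 = 0xED72F (21 bits → U+ED72F).

U+ED72F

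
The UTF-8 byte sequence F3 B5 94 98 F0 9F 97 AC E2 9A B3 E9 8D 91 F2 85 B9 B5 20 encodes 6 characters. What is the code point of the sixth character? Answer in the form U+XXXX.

U+0020

Offset 0: leading byte 0xF3 = 11110011 → 4-byte char #1 = F3 B5 94 98.
Offset 4: leading byte 0xF0 = 11110000 → 4-byte char #2 = F0 9F 97 AC.
Offset 8: leading byte 0xE2 = 11100010 → 3-byte char #3 = E2 9A B3.
Offset 11: leading byte 0xE9 = 11101001 → 3-byte char #4 = E9 8D 91.
Offset 14: leading byte 0xF2 = 11110010 → 4-byte char #5 = F2 85 B9 B5.
Offset 18: leading byte 0x20 = 00100000 → 1-byte char #6 = 20.
Leading byte 0x20 = 00100000 matches 0xxxxxxx → 1-byte sequence.
Byte 1: 0x20 = 00100000, payload 0100000 (7 bits).
Concatenate: 0100000 = 0x20 (7 bits → U+0020).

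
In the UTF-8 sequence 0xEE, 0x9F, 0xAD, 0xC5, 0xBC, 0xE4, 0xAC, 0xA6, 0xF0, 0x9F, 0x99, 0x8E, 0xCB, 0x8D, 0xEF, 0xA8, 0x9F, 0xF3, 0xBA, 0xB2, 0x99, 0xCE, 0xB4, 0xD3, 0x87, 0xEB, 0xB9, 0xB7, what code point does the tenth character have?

U+BE77

Offset 0: leading byte 0xEE = 11101110 → 3-byte char #1 = EE 9F AD.
Offset 3: leading byte 0xC5 = 11000101 → 2-byte char #2 = C5 BC.
Offset 5: leading byte 0xE4 = 11100100 → 3-byte char #3 = E4 AC A6.
Offset 8: leading byte 0xF0 = 11110000 → 4-byte char #4 = F0 9F 99 8E.
Offset 12: leading byte 0xCB = 11001011 → 2-byte char #5 = CB 8D.
Offset 14: leading byte 0xEF = 11101111 → 3-byte char #6 = EF A8 9F.
Offset 17: leading byte 0xF3 = 11110011 → 4-byte char #7 = F3 BA B2 99.
Offset 21: leading byte 0xCE = 11001110 → 2-byte char #8 = CE B4.
Offset 23: leading byte 0xD3 = 11010011 → 2-byte char #9 = D3 87.
Offset 25: leading byte 0xEB = 11101011 → 3-byte char #10 = EB B9 B7.
Leading byte 0xEB = 11101011 matches 1110xxxx → 3-byte sequence.
Byte 1: 0xEB = 11101011, payload 1011 (4 bits).
Byte 2: 0xB9 = 10111001 (10xxxxxx ✓), payload 111001.
Byte 3: 0xB7 = 10110111 (10xxxxxx ✓), payload 110111.
Concatenate: 1011111001110111 = 0xBE77 (16 bits → U+BE77).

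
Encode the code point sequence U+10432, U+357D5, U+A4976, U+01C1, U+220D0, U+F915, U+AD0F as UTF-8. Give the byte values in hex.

F0 90 90 B2 F0 B5 9F 95 F2 A4 A5 B6 C7 81 F0 A2 83 90 EF A4 95 EA B4 8F

U+10432: 4-byte form → F0 90 90 B2.
U+357D5: 4-byte form → F0 B5 9F 95.
U+A4976: 4-byte form → F2 A4 A5 B6.
U+01C1: 2-byte form → C7 81.
U+220D0: 4-byte form → F0 A2 83 90.
U+F915: 3-byte form → EF A4 95.
U+AD0F: 3-byte form → EA B4 8F.
Concatenated (24 bytes): F0 90 90 B2 F0 B5 9F 95 F2 A4 A5 B6 C7 81 F0 A2 83 90 EF A4 95 EA B4 8F.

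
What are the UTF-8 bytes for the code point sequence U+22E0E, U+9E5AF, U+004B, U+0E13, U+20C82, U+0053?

U+22E0E: 4-byte form → F0 A2 B8 8E.
U+9E5AF: 4-byte form → F2 9E 96 AF.
U+004B: 1-byte form → 4B.
U+0E13: 3-byte form → E0 B8 93.
U+20C82: 4-byte form → F0 A0 B2 82.
U+0053: 1-byte form → 53.
Concatenated (17 bytes): F0 A2 B8 8E F2 9E 96 AF 4B E0 B8 93 F0 A0 B2 82 53.

F0 A2 B8 8E F2 9E 96 AF 4B E0 B8 93 F0 A0 B2 82 53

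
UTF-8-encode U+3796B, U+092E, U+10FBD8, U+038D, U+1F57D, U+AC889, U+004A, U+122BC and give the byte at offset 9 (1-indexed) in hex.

0x8F

1-indexed offset 9 is 0-indexed offset 8.
U+3796B → 4-byte form F0 B7 A5 AB at offsets 0–3.
U+092E → 3-byte form E0 A4 AE at offsets 4–6.
U+10FBD8 → 4-byte form F4 8F AF 98 at offsets 7–10.
Offset 8 falls in char 3's range; it's byte 2 of F4 8F AF 98 = 0x8F.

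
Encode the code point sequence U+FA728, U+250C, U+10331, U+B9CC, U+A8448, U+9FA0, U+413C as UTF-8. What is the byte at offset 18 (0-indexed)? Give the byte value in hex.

0xE9

U+FA728 → 4-byte form F3 BA 9C A8 at offsets 0–3.
U+250C → 3-byte form E2 94 8C at offsets 4–6.
U+10331 → 4-byte form F0 90 8C B1 at offsets 7–10.
U+B9CC → 3-byte form EB A7 8C at offsets 11–13.
U+A8448 → 4-byte form F2 A8 91 88 at offsets 14–17.
U+9FA0 → 3-byte form E9 BE A0 at offsets 18–20.
Offset 18 falls in char 6's range; it's byte 1 of E9 BE A0 = 0xE9.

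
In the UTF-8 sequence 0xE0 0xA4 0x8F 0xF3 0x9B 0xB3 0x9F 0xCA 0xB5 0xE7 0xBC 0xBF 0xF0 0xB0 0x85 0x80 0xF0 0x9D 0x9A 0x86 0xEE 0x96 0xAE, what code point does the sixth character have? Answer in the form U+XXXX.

U+1D686

Offset 0: leading byte 0xE0 = 11100000 → 3-byte char #1 = E0 A4 8F.
Offset 3: leading byte 0xF3 = 11110011 → 4-byte char #2 = F3 9B B3 9F.
Offset 7: leading byte 0xCA = 11001010 → 2-byte char #3 = CA B5.
Offset 9: leading byte 0xE7 = 11100111 → 3-byte char #4 = E7 BC BF.
Offset 12: leading byte 0xF0 = 11110000 → 4-byte char #5 = F0 B0 85 80.
Offset 16: leading byte 0xF0 = 11110000 → 4-byte char #6 = F0 9D 9A 86.
Leading byte 0xF0 = 11110000 matches 11110xxx → 4-byte sequence.
Byte 1: 0xF0 = 11110000, payload 000 (3 bits).
Byte 2: 0x9D = 10011101 (10xxxxxx ✓), payload 011101.
Byte 3: 0x9A = 10011010 (10xxxxxx ✓), payload 011010.
Byte 4: 0x86 = 10000110 (10xxxxxx ✓), payload 000110.
Concatenate: 000011101011010000110 = 0x1D686 (21 bits → U+1D686).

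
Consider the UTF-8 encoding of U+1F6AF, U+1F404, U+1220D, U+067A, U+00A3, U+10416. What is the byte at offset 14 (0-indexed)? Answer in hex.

U+1F6AF → 4-byte form F0 9F 9A AF at offsets 0–3.
U+1F404 → 4-byte form F0 9F 90 84 at offsets 4–7.
U+1220D → 4-byte form F0 92 88 8D at offsets 8–11.
U+067A → 2-byte form D9 BA at offsets 12–13.
U+00A3 → 2-byte form C2 A3 at offsets 14–15.
Offset 14 falls in char 5's range; it's byte 1 of C2 A3 = 0xC2.

0xC2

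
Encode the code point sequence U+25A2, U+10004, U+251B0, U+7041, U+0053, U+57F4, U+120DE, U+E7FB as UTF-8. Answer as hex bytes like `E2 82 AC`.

E2 96 A2 F0 90 80 84 F0 A5 86 B0 E7 81 81 53 E5 9F B4 F0 92 83 9E EE 9F BB

U+25A2: 3-byte form → E2 96 A2.
U+10004: 4-byte form → F0 90 80 84.
U+251B0: 4-byte form → F0 A5 86 B0.
U+7041: 3-byte form → E7 81 81.
U+0053: 1-byte form → 53.
U+57F4: 3-byte form → E5 9F B4.
U+120DE: 4-byte form → F0 92 83 9E.
U+E7FB: 3-byte form → EE 9F BB.
Concatenated (25 bytes): E2 96 A2 F0 90 80 84 F0 A5 86 B0 E7 81 81 53 E5 9F B4 F0 92 83 9E EE 9F BB.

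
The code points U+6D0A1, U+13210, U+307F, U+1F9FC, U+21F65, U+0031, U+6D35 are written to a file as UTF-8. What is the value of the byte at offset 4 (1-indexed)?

0xA1

1-indexed offset 4 is 0-indexed offset 3.
U+6D0A1 → 4-byte form F1 AD 82 A1 at offsets 0–3.
Offset 3 falls in char 1's range; it's byte 4 of F1 AD 82 A1 = 0xA1.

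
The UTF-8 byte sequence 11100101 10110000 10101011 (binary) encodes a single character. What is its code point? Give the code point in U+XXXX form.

U+5C2B

Leading byte 0xE5 = 11100101 matches 1110xxxx → 3-byte sequence.
Byte 1: 0xE5 = 11100101, payload 0101 (4 bits).
Byte 2: 0xB0 = 10110000 (10xxxxxx ✓), payload 110000.
Byte 3: 0xAB = 10101011 (10xxxxxx ✓), payload 101011.
Concatenate: 0101110000101011 = 0x5C2B (16 bits → U+5C2B).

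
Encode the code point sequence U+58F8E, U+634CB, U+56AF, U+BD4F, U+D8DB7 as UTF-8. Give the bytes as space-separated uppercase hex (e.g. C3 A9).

U+58F8E: 4-byte form → F1 98 BE 8E.
U+634CB: 4-byte form → F1 A3 93 8B.
U+56AF: 3-byte form → E5 9A AF.
U+BD4F: 3-byte form → EB B5 8F.
U+D8DB7: 4-byte form → F3 98 B6 B7.
Concatenated (18 bytes): F1 98 BE 8E F1 A3 93 8B E5 9A AF EB B5 8F F3 98 B6 B7.

F1 98 BE 8E F1 A3 93 8B E5 9A AF EB B5 8F F3 98 B6 B7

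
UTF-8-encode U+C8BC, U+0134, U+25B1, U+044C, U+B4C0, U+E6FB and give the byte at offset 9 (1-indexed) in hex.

0xD1

1-indexed offset 9 is 0-indexed offset 8.
U+C8BC → 3-byte form EC A2 BC at offsets 0–2.
U+0134 → 2-byte form C4 B4 at offsets 3–4.
U+25B1 → 3-byte form E2 96 B1 at offsets 5–7.
U+044C → 2-byte form D1 8C at offsets 8–9.
Offset 8 falls in char 4's range; it's byte 1 of D1 8C = 0xD1.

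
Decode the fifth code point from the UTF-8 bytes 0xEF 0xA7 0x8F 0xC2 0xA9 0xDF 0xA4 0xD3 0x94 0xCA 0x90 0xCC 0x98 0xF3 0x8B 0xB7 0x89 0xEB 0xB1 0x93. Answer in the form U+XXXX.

Offset 0: leading byte 0xEF = 11101111 → 3-byte char #1 = EF A7 8F.
Offset 3: leading byte 0xC2 = 11000010 → 2-byte char #2 = C2 A9.
Offset 5: leading byte 0xDF = 11011111 → 2-byte char #3 = DF A4.
Offset 7: leading byte 0xD3 = 11010011 → 2-byte char #4 = D3 94.
Offset 9: leading byte 0xCA = 11001010 → 2-byte char #5 = CA 90.
Leading byte 0xCA = 11001010 matches 110xxxxx → 2-byte sequence.
Byte 1: 0xCA = 11001010, payload 01010 (5 bits).
Byte 2: 0x90 = 10010000 (10xxxxxx ✓), payload 010000.
Concatenate: 01010010000 = 0x290 (11 bits → U+0290).

U+0290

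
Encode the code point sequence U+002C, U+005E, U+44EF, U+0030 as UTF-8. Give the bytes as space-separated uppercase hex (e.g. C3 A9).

U+002C: 1-byte form → 2C.
U+005E: 1-byte form → 5E.
U+44EF: 3-byte form → E4 93 AF.
U+0030: 1-byte form → 30.
Concatenated (6 bytes): 2C 5E E4 93 AF 30.

2C 5E E4 93 AF 30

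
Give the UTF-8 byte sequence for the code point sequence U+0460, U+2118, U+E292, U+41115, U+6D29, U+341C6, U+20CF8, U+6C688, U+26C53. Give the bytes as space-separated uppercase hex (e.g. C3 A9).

D1 A0 E2 84 98 EE 8A 92 F1 81 84 95 E6 B4 A9 F0 B4 87 86 F0 A0 B3 B8 F1 AC 9A 88 F0 A6 B1 93

U+0460: 2-byte form → D1 A0.
U+2118: 3-byte form → E2 84 98.
U+E292: 3-byte form → EE 8A 92.
U+41115: 4-byte form → F1 81 84 95.
U+6D29: 3-byte form → E6 B4 A9.
U+341C6: 4-byte form → F0 B4 87 86.
U+20CF8: 4-byte form → F0 A0 B3 B8.
U+6C688: 4-byte form → F1 AC 9A 88.
U+26C53: 4-byte form → F0 A6 B1 93.
Concatenated (31 bytes): D1 A0 E2 84 98 EE 8A 92 F1 81 84 95 E6 B4 A9 F0 B4 87 86 F0 A0 B3 B8 F1 AC 9A 88 F0 A6 B1 93.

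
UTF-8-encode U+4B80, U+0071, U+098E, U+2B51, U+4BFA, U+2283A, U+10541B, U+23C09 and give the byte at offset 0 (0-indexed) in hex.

U+4B80 → 3-byte form E4 AE 80 at offsets 0–2.
Offset 0 falls in char 1's range; it's byte 1 of E4 AE 80 = 0xE4.

0xE4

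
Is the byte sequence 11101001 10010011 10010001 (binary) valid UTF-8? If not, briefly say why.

valid

Leading byte 0xE9 = 11101001 → 3-byte form.
Continuation bytes 0x93=10010011, 0x91=10010001 all match 10xxxxxx.
Decoded value 0x94D1 is ≥ 0x800 (shortest form) and not a surrogate.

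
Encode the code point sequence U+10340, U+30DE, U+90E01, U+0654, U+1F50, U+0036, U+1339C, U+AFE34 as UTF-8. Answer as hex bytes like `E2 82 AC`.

U+10340: 4-byte form → F0 90 8D 80.
U+30DE: 3-byte form → E3 83 9E.
U+90E01: 4-byte form → F2 90 B8 81.
U+0654: 2-byte form → D9 94.
U+1F50: 3-byte form → E1 BD 90.
U+0036: 1-byte form → 36.
U+1339C: 4-byte form → F0 93 8E 9C.
U+AFE34: 4-byte form → F2 AF B8 B4.
Concatenated (25 bytes): F0 90 8D 80 E3 83 9E F2 90 B8 81 D9 94 E1 BD 90 36 F0 93 8E 9C F2 AF B8 B4.

F0 90 8D 80 E3 83 9E F2 90 B8 81 D9 94 E1 BD 90 36 F0 93 8E 9C F2 AF B8 B4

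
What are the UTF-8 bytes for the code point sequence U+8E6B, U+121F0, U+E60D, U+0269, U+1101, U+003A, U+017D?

E8 B9 AB F0 92 87 B0 EE 98 8D C9 A9 E1 84 81 3A C5 BD

U+8E6B: 3-byte form → E8 B9 AB.
U+121F0: 4-byte form → F0 92 87 B0.
U+E60D: 3-byte form → EE 98 8D.
U+0269: 2-byte form → C9 A9.
U+1101: 3-byte form → E1 84 81.
U+003A: 1-byte form → 3A.
U+017D: 2-byte form → C5 BD.
Concatenated (18 bytes): E8 B9 AB F0 92 87 B0 EE 98 8D C9 A9 E1 84 81 3A C5 BD.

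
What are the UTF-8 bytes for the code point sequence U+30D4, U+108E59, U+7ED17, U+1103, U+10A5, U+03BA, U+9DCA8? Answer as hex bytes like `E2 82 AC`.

E3 83 94 F4 88 B9 99 F1 BE B4 97 E1 84 83 E1 82 A5 CE BA F2 9D B2 A8

U+30D4: 3-byte form → E3 83 94.
U+108E59: 4-byte form → F4 88 B9 99.
U+7ED17: 4-byte form → F1 BE B4 97.
U+1103: 3-byte form → E1 84 83.
U+10A5: 3-byte form → E1 82 A5.
U+03BA: 2-byte form → CE BA.
U+9DCA8: 4-byte form → F2 9D B2 A8.
Concatenated (23 bytes): E3 83 94 F4 88 B9 99 F1 BE B4 97 E1 84 83 E1 82 A5 CE BA F2 9D B2 A8.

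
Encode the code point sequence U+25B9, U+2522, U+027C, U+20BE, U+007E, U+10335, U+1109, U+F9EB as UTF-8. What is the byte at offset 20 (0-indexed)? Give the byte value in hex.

U+25B9 → 3-byte form E2 96 B9 at offsets 0–2.
U+2522 → 3-byte form E2 94 A2 at offsets 3–5.
U+027C → 2-byte form C9 BC at offsets 6–7.
U+20BE → 3-byte form E2 82 BE at offsets 8–10.
U+007E → 1-byte form 7E at offsets 11–11.
U+10335 → 4-byte form F0 90 8C B5 at offsets 12–15.
U+1109 → 3-byte form E1 84 89 at offsets 16–18.
U+F9EB → 3-byte form EF A7 AB at offsets 19–21.
Offset 20 falls in char 8's range; it's byte 2 of EF A7 AB = 0xA7.

0xA7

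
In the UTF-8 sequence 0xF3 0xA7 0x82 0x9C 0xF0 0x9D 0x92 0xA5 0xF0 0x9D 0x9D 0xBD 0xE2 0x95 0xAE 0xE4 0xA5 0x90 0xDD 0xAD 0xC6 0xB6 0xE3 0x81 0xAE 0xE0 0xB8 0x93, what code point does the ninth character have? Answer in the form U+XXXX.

U+0E13

Offset 0: leading byte 0xF3 = 11110011 → 4-byte char #1 = F3 A7 82 9C.
Offset 4: leading byte 0xF0 = 11110000 → 4-byte char #2 = F0 9D 92 A5.
Offset 8: leading byte 0xF0 = 11110000 → 4-byte char #3 = F0 9D 9D BD.
Offset 12: leading byte 0xE2 = 11100010 → 3-byte char #4 = E2 95 AE.
Offset 15: leading byte 0xE4 = 11100100 → 3-byte char #5 = E4 A5 90.
Offset 18: leading byte 0xDD = 11011101 → 2-byte char #6 = DD AD.
Offset 20: leading byte 0xC6 = 11000110 → 2-byte char #7 = C6 B6.
Offset 22: leading byte 0xE3 = 11100011 → 3-byte char #8 = E3 81 AE.
Offset 25: leading byte 0xE0 = 11100000 → 3-byte char #9 = E0 B8 93.
Leading byte 0xE0 = 11100000 matches 1110xxxx → 3-byte sequence.
Byte 1: 0xE0 = 11100000, payload 0000 (4 bits).
Byte 2: 0xB8 = 10111000 (10xxxxxx ✓), payload 111000.
Byte 3: 0x93 = 10010011 (10xxxxxx ✓), payload 010011.
Concatenate: 0000111000010011 = 0xE13 (16 bits → U+0E13).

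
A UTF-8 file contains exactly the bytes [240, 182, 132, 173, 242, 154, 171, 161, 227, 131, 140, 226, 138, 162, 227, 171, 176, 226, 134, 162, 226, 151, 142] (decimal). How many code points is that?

Byte at offset 0: 0xF0 = 11110000 → 4-byte char (#1). Advance 4.
Byte at offset 4: 0xF2 = 11110010 → 4-byte char (#2). Advance 4.
Byte at offset 8: 0xE3 = 11100011 → 3-byte char (#3). Advance 3.
Byte at offset 11: 0xE2 = 11100010 → 3-byte char (#4). Advance 3.
Byte at offset 14: 0xE3 = 11100011 → 3-byte char (#5). Advance 3.
Byte at offset 17: 0xE2 = 11100010 → 3-byte char (#6). Advance 3.
Byte at offset 20: 0xE2 = 11100010 → 3-byte char (#7). Advance 3.
Reached end at offset 23 after 7 code points.

7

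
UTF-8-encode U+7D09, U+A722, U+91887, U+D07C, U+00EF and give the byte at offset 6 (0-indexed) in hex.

0xF2

U+7D09 → 3-byte form E7 B4 89 at offsets 0–2.
U+A722 → 3-byte form EA 9C A2 at offsets 3–5.
U+91887 → 4-byte form F2 91 A2 87 at offsets 6–9.
Offset 6 falls in char 3's range; it's byte 1 of F2 91 A2 87 = 0xF2.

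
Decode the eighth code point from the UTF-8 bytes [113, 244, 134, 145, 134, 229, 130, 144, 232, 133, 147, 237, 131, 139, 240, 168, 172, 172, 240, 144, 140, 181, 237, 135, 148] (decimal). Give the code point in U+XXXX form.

U+D1D4

Offset 0: leading byte 0x71 = 01110001 → 1-byte char #1 = 71.
Offset 1: leading byte 0xF4 = 11110100 → 4-byte char #2 = F4 86 91 86.
Offset 5: leading byte 0xE5 = 11100101 → 3-byte char #3 = E5 82 90.
Offset 8: leading byte 0xE8 = 11101000 → 3-byte char #4 = E8 85 93.
Offset 11: leading byte 0xED = 11101101 → 3-byte char #5 = ED 83 8B.
Offset 14: leading byte 0xF0 = 11110000 → 4-byte char #6 = F0 A8 AC AC.
Offset 18: leading byte 0xF0 = 11110000 → 4-byte char #7 = F0 90 8C B5.
Offset 22: leading byte 0xED = 11101101 → 3-byte char #8 = ED 87 94.
Leading byte 0xED = 11101101 matches 1110xxxx → 3-byte sequence.
Byte 1: 0xED = 11101101, payload 1101 (4 bits).
Byte 2: 0x87 = 10000111 (10xxxxxx ✓), payload 000111.
Byte 3: 0x94 = 10010100 (10xxxxxx ✓), payload 010100.
Concatenate: 1101000111010100 = 0xD1D4 (16 bits → U+D1D4).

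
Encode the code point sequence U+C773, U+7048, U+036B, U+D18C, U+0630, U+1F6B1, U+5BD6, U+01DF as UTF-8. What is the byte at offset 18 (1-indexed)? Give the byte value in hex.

1-indexed offset 18 is 0-indexed offset 17.
U+C773 → 3-byte form EC 9D B3 at offsets 0–2.
U+7048 → 3-byte form E7 81 88 at offsets 3–5.
U+036B → 2-byte form CD AB at offsets 6–7.
U+D18C → 3-byte form ED 86 8C at offsets 8–10.
U+0630 → 2-byte form D8 B0 at offsets 11–12.
U+1F6B1 → 4-byte form F0 9F 9A B1 at offsets 13–16.
U+5BD6 → 3-byte form E5 AF 96 at offsets 17–19.
Offset 17 falls in char 7's range; it's byte 1 of E5 AF 96 = 0xE5.

0xE5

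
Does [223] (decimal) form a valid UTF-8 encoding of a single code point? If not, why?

Leading byte 0xDF = 11011111 → 2-byte form, but only 1 byte is present.

invalid (sequence truncated)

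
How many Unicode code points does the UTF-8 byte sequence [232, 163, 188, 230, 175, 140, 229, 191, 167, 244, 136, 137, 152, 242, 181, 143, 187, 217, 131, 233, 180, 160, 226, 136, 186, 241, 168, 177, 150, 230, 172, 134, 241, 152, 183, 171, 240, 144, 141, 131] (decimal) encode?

12

Byte at offset 0: 0xE8 = 11101000 → 3-byte char (#1). Advance 3.
Byte at offset 3: 0xE6 = 11100110 → 3-byte char (#2). Advance 3.
Byte at offset 6: 0xE5 = 11100101 → 3-byte char (#3). Advance 3.
Byte at offset 9: 0xF4 = 11110100 → 4-byte char (#4). Advance 4.
Byte at offset 13: 0xF2 = 11110010 → 4-byte char (#5). Advance 4.
Byte at offset 17: 0xD9 = 11011001 → 2-byte char (#6). Advance 2.
Byte at offset 19: 0xE9 = 11101001 → 3-byte char (#7). Advance 3.
Byte at offset 22: 0xE2 = 11100010 → 3-byte char (#8). Advance 3.
Byte at offset 25: 0xF1 = 11110001 → 4-byte char (#9). Advance 4.
Byte at offset 29: 0xE6 = 11100110 → 3-byte char (#10). Advance 3.
Byte at offset 32: 0xF1 = 11110001 → 4-byte char (#11). Advance 4.
Byte at offset 36: 0xF0 = 11110000 → 4-byte char (#12). Advance 4.
Reached end at offset 40 after 12 code points.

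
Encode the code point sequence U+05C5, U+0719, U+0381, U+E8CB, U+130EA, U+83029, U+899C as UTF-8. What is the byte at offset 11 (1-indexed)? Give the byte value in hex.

0x93

1-indexed offset 11 is 0-indexed offset 10.
U+05C5 → 2-byte form D7 85 at offsets 0–1.
U+0719 → 2-byte form DC 99 at offsets 2–3.
U+0381 → 2-byte form CE 81 at offsets 4–5.
U+E8CB → 3-byte form EE A3 8B at offsets 6–8.
U+130EA → 4-byte form F0 93 83 AA at offsets 9–12.
Offset 10 falls in char 5's range; it's byte 2 of F0 93 83 AA = 0x93.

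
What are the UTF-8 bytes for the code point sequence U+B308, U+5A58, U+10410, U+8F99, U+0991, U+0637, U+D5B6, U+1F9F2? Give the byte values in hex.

EB 8C 88 E5 A9 98 F0 90 90 90 E8 BE 99 E0 A6 91 D8 B7 ED 96 B6 F0 9F A7 B2

U+B308: 3-byte form → EB 8C 88.
U+5A58: 3-byte form → E5 A9 98.
U+10410: 4-byte form → F0 90 90 90.
U+8F99: 3-byte form → E8 BE 99.
U+0991: 3-byte form → E0 A6 91.
U+0637: 2-byte form → D8 B7.
U+D5B6: 3-byte form → ED 96 B6.
U+1F9F2: 4-byte form → F0 9F A7 B2.
Concatenated (25 bytes): EB 8C 88 E5 A9 98 F0 90 90 90 E8 BE 99 E0 A6 91 D8 B7 ED 96 B6 F0 9F A7 B2.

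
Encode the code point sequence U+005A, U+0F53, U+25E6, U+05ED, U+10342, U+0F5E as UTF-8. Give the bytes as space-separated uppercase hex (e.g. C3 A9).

U+005A: 1-byte form → 5A.
U+0F53: 3-byte form → E0 BD 93.
U+25E6: 3-byte form → E2 97 A6.
U+05ED: 2-byte form → D7 AD.
U+10342: 4-byte form → F0 90 8D 82.
U+0F5E: 3-byte form → E0 BD 9E.
Concatenated (16 bytes): 5A E0 BD 93 E2 97 A6 D7 AD F0 90 8D 82 E0 BD 9E.

5A E0 BD 93 E2 97 A6 D7 AD F0 90 8D 82 E0 BD 9E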